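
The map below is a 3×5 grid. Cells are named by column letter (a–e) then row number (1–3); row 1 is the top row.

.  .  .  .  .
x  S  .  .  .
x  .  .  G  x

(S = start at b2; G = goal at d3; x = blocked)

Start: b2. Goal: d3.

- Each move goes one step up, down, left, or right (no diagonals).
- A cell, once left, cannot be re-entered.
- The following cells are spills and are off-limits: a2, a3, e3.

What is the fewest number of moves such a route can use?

3

The Manhattan distance from b2 to d3 is |2−3| + |2−4| = 3, so at least 3 moves are needed.
A route of 3 moves achieves this: b2 → b3 → c3 → d3.
Since 3 matches the lower bound, it is optimal.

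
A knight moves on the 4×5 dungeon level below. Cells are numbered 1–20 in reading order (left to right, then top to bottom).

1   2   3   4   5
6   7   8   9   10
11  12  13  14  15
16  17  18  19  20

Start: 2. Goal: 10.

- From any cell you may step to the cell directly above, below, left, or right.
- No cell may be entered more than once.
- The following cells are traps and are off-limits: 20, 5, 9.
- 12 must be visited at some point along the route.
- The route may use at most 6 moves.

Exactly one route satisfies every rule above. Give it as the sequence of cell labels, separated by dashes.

2 - 7 - 12 - 13 - 14 - 15 - 10

The budget equals the shortest possible length, so every move has to be on a shortest route through the required cells.
Route from 2: 2× down (reaching 12), 3× right (reaching 15), up to 10 — 6 moves in all.
Check: all required cells visited; 6 ≤ 6 moves.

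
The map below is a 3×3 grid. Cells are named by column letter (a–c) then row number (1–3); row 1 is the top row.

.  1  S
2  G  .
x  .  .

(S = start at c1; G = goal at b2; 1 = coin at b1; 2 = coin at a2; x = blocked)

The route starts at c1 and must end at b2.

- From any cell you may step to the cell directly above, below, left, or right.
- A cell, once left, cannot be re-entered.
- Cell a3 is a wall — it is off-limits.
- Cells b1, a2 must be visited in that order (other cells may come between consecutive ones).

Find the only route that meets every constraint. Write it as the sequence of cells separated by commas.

The waypoints must appear in the order b1, a2, with no cell reused.
Route from c1: left 2 to a1, down 1 to a2, right 1 to b2 — 4 moves in all.
Check: order respected (1 at step 1, 2 at step 3).

c1, b1, a1, a2, b2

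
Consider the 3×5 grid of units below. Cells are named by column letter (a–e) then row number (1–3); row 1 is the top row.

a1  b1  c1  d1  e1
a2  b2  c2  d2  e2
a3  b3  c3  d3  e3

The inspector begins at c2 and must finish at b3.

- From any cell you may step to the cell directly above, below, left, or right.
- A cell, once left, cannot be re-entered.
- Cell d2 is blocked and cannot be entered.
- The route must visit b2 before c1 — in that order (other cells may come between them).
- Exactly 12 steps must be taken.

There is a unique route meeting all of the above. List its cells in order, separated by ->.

c2 -> b2 -> a2 -> a1 -> b1 -> c1 -> d1 -> e1 -> e2 -> e3 -> d3 -> c3 -> b3

The waypoints must appear in the order b2, c1, with no cell reused.
Route from c2: 2× left (reaching a2), up to a1, 4× right (reaching e1), 2× down (reaching e3), 3× left (reaching b3) — 12 moves in all.
Check: order respected (b2 at step 1, c1 at step 5); 12 moves as required.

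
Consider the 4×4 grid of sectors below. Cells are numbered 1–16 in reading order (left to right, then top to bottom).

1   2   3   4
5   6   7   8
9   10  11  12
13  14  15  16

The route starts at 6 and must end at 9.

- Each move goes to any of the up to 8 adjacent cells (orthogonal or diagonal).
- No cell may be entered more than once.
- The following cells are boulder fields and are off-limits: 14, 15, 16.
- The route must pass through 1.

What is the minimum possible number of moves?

Any route passes through 1 somewhere between 6 and 9. Summing Chebyshev distances along the two legs (6 → 1 → 9) gives a lower bound of 1 + 2 = 3 moves.
A route of 3 moves achieves this: 6 → 1 → 5 → 9.
Since 3 matches the lower bound, it is optimal.

3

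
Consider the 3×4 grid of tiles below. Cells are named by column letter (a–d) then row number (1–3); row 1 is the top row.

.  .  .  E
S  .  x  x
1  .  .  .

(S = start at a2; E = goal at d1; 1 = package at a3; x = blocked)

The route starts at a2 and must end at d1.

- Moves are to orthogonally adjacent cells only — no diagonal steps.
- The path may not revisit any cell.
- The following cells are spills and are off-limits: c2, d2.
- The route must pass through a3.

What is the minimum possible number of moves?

6

Any route passes through a3 somewhere between a2 and d1. Summing Manhattan distances along the two legs (a2 → a3 → d1) gives a lower bound of 1 + 5 = 6 moves.
A route of 6 moves achieves this: a2 → a3 → b3 → b2 → b1 → c1 → d1.
Since 6 matches the lower bound, it is optimal.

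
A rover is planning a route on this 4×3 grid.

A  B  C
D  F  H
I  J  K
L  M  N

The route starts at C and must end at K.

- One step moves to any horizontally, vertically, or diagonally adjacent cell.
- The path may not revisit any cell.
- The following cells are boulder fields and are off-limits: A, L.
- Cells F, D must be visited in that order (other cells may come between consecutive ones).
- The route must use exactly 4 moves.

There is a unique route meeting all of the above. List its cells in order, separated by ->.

C -> F -> D -> J -> K

The waypoints must appear in the order F, D, with no cell reused.
Route from C: down-left to F, left to D, down-right to J, right to K — 4 moves in all.
Check: order respected (F at step 1, D at step 2); 4 moves as required.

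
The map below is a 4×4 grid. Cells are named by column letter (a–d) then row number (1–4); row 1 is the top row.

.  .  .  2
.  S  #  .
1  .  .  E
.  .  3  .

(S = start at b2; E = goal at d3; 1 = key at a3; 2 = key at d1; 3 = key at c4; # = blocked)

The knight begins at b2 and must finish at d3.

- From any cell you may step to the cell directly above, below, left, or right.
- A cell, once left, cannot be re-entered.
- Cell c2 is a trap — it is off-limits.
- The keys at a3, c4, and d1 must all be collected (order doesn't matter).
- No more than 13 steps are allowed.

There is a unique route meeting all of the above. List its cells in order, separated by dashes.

b2 - b3 - c3 - c4 - b4 - a4 - a3 - a2 - a1 - b1 - c1 - d1 - d2 - d3

The 13-move cap with required stops at a3, c4, d1 leaves no slack for detours.
Route from b2: down to b3, right to c3, down to c4, 2× left (reaching a4), 3× up (reaching a1), 3× right (reaching d1), 2× down (reaching d3) — 13 moves in all.
Check: all required cells visited; 13 ≤ 13 moves.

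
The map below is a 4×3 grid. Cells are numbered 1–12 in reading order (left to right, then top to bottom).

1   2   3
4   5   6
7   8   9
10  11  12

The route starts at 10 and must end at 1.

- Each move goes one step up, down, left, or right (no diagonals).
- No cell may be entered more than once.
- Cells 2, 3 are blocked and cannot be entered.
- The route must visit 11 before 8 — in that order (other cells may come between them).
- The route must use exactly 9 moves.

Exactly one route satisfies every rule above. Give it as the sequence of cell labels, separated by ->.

The waypoints must appear in the order 11, 8, with no cell reused.
Route from 10: 2× right (reaching 12), 2× up (reaching 6), left to 5, down to 8, left to 7, 2× up (reaching 1) — 9 moves in all.
Check: order respected (11 at step 1, 8 at step 6); 9 moves as required.

10 -> 11 -> 12 -> 9 -> 6 -> 5 -> 8 -> 7 -> 4 -> 1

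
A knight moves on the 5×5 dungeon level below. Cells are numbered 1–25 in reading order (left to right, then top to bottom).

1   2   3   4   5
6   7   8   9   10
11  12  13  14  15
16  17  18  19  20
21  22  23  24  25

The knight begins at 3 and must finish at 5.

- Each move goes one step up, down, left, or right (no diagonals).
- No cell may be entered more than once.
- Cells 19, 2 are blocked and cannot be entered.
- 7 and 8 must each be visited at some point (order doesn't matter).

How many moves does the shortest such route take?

8

Any route passes through 7 and 8 in some order between 3 and 5. Summing Manhattan distances along each leg and taking the cheapest ordering (3 → 8 → 7 → 5) gives a lower bound of 1 + 1 + 4 = 6 moves.
The shortest route satisfying every rule uses 8 moves: 3 → 8 → 7 → 12 → 13 → 14 → 9 → 4 → 5.
The bound of 6 isn't tight here; checking systematically, no route of length 6 through 7 satisfies every constraint, so 8 is the minimum.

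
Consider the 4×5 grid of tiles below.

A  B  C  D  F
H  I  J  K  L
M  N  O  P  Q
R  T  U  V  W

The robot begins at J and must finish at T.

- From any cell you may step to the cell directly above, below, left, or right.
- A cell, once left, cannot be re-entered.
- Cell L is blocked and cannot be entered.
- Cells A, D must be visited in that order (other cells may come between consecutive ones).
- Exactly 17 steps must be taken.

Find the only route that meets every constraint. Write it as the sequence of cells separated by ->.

The waypoints must appear in the order A, D, with no cell reused.
Route from J: left 2 to H, up 1 to A, right 3 to D, down 2 to P, right 1 to Q, down 1 to W, left 2 to U, up 1 to O, left 2 to M, down 1 to R, right 1 to T — 17 moves in all.
Check: order respected (A at step 3, D at step 6); 17 moves as required.

J -> I -> H -> A -> B -> C -> D -> K -> P -> Q -> W -> V -> U -> O -> N -> M -> R -> T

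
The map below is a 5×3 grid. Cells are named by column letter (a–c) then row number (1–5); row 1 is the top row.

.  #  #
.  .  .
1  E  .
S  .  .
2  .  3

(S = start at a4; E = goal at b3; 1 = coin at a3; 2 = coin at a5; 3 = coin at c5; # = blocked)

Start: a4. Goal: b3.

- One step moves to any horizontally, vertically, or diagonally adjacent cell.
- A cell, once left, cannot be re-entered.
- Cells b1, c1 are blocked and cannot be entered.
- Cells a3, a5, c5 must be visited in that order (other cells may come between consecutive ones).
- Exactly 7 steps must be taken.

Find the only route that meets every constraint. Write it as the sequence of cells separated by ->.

a4 -> a3 -> b4 -> a5 -> b5 -> c5 -> c4 -> b3

The waypoints must appear in the order a3, a5, c5, with no cell reused.
Route from a4: up 1 to a3, down-right 1 to b4, down-left 1 to a5, right 2 to c5, up 1 to c4, up-left 1 to b3 — 7 moves in all.
Check: order respected (1 at step 1, 2 at step 3, 3 at step 5); 7 moves as required.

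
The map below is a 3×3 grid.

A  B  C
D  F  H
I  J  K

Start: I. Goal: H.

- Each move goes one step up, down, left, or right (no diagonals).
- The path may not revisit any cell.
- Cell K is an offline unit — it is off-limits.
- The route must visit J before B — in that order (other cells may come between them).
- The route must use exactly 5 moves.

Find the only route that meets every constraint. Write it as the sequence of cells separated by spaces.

I J F B C H

The waypoints must appear in the order J, B, with no cell reused.
Route from I: right to J, 2× up (reaching B), right to C, down to H — 5 moves in all.
Check: order respected (J at step 1, B at step 3); 5 moves as required.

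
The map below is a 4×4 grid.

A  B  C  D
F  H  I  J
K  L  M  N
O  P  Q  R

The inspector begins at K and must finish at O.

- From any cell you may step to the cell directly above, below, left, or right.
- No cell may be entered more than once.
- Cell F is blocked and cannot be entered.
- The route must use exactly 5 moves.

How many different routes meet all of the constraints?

Need simple routes of exactly 5 moves from K to O (Manhattan distance 1, so 2 moves are spent on a detour and 2 undoing it).
Enumerating: K L M Q P O.
That gives 1 route.

1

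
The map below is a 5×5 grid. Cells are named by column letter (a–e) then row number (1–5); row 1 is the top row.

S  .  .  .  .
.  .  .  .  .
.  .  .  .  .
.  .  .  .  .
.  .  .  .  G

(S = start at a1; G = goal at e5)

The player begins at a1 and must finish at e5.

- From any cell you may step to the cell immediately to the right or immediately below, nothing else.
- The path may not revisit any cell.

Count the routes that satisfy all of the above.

70

A right/down-only route from a1 to e5 makes exactly 4 down-moves and 4 right-moves in some order.
With no other constraints that would be C(8,4) = 70 routes.
That gives 70 routes.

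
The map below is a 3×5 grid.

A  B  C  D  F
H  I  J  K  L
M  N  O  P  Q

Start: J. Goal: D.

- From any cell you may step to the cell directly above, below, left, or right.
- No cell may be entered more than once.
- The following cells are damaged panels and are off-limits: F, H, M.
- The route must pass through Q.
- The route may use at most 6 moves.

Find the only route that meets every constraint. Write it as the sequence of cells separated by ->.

The 6-move cap with required stops at Q leaves no slack for detours.
Route from J: down 1 to O, right 2 to Q, up 1 to L, left 1 to K, up 1 to D — 6 moves in all.
Check: all required cells visited; 6 ≤ 6 moves.

J -> O -> P -> Q -> L -> K -> D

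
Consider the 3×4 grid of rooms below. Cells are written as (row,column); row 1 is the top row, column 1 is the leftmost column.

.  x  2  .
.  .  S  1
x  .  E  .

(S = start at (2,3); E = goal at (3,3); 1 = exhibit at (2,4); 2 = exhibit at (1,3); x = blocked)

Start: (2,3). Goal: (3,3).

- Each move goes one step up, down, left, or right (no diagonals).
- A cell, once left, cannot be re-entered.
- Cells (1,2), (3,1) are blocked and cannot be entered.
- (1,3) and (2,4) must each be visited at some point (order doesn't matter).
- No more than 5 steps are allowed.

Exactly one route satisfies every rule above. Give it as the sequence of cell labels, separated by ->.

(2,3) -> (1,3) -> (1,4) -> (2,4) -> (3,4) -> (3,3)

Any route must reach (1,3) and (2,4) and still end at (3,3) within 5 moves, so the order of the required stops is forced.
Route from (2,3): up to (1,3), right to (1,4), 2× down (reaching (3,4)), left to (3,3) — 5 moves in all.
Check: all required cells visited; 5 ≤ 5 moves.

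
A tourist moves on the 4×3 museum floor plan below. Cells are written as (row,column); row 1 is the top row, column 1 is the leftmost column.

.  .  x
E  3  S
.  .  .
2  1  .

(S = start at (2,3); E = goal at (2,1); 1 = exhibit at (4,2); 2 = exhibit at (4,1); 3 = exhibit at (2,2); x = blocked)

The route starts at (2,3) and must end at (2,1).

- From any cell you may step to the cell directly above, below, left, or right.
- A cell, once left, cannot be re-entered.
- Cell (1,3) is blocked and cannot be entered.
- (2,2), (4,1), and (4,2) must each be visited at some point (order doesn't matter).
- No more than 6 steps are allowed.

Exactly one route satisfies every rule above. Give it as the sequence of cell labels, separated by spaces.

Any route must reach (2,2), (4,1), and (4,2) and still end at (2,1) within 6 moves, so the order of the required stops is forced.
Route from (2,3): left to (2,2), 2× down (reaching (4,2)), left to (4,1), 2× up (reaching (2,1)) — 6 moves in all.
Check: all required cells visited; 6 ≤ 6 moves.

(2,3) (2,2) (3,2) (4,2) (4,1) (3,1) (2,1)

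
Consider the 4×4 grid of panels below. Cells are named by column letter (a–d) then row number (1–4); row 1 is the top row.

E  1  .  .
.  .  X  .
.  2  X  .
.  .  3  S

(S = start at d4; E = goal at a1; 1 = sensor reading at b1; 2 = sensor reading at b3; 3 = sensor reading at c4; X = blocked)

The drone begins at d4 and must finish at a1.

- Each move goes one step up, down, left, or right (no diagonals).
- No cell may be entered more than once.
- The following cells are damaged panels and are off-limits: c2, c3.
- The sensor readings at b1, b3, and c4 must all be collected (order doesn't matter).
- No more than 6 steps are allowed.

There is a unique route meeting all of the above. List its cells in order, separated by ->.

The budget equals the shortest possible length, so every move has to be on a shortest route through the required cells.
Route from d4: 2× left (reaching b4), 3× up (reaching b1), left to a1 — 6 moves in all.
Check: all required cells visited; 6 ≤ 6 moves.

d4 -> c4 -> b4 -> b3 -> b2 -> b1 -> a1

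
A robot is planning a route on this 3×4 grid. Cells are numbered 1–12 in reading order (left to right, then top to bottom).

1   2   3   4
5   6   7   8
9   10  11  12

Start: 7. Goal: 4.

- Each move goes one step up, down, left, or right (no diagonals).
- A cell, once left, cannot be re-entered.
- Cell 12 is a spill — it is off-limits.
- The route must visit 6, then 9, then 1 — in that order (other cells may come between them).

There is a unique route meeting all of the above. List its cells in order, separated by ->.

The waypoints must appear in the order 6, 9, 1, with no cell reused.
Route from 7: left to 6, down to 10, left to 9, 2× up (reaching 1), 3× right (reaching 4) — 8 moves in all.
Check: order respected (6 at step 1, 9 at step 3, 1 at step 5).

7 -> 6 -> 10 -> 9 -> 5 -> 1 -> 2 -> 3 -> 4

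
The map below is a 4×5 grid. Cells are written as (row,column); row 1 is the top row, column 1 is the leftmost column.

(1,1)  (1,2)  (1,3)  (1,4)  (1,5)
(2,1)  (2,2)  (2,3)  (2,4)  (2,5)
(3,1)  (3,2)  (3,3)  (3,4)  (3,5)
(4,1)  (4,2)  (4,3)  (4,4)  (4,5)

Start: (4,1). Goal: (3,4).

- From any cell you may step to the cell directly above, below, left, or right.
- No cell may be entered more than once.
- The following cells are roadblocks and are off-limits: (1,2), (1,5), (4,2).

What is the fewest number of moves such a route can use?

4

The Manhattan distance from (4,1) to (3,4) is |4−3| + |1−4| = 4, so at least 4 moves are needed.
A route of 4 moves achieves this: (4,1) → (3,1) → (3,2) → (3,3) → (3,4).
Since 4 matches the lower bound, it is optimal.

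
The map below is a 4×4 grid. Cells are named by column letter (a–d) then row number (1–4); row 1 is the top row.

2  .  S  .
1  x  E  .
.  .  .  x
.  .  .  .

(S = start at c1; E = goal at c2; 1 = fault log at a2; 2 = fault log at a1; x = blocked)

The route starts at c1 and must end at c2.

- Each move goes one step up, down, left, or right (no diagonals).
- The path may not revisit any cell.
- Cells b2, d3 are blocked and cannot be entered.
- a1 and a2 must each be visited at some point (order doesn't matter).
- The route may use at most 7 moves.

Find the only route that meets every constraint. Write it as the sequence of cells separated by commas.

c1, b1, a1, a2, a3, b3, c3, c2

Any route must reach a1 and a2 and still end at c2 within 7 moves, so the order of the required stops is forced.
Route from c1: left 2 to a1, down 2 to a3, right 2 to c3, up 1 to c2 — 7 moves in all.
Check: all required cells visited; 7 ≤ 7 moves.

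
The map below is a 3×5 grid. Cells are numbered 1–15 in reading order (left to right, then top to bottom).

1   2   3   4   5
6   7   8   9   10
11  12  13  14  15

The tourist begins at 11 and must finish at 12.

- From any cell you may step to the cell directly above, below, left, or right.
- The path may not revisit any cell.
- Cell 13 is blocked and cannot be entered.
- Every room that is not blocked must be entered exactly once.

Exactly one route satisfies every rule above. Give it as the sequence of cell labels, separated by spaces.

Need to visit all 14 open cells exactly once, starting at 11 and ending at 12.
Cell 5 has only two open neighbours (10 and 4), so the path must pass straight through it: one of those is the cell it's entered from and the other is where it exits.
Route from 11: up 2 to 1, right 4 to 5, down 2 to 15, left 1 to 14, up 1 to 9, left 2 to 7, down 1 to 12 — 13 moves in all.
Check: all 14 open cells covered.

11 6 1 2 3 4 5 10 15 14 9 8 7 12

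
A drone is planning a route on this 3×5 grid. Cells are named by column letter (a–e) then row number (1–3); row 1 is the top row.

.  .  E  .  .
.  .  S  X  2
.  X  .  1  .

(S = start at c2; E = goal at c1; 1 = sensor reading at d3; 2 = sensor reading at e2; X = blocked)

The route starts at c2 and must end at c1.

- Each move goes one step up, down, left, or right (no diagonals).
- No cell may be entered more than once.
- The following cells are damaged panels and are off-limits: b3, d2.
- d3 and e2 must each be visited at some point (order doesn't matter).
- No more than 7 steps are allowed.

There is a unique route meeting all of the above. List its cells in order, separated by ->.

c2 -> c3 -> d3 -> e3 -> e2 -> e1 -> d1 -> c1

The 7-move cap with required stops at d3, e2 leaves no slack for detours.
Route from c2: down 1 to c3, right 2 to e3, up 2 to e1, left 2 to c1 — 7 moves in all.
Check: all required cells visited; 7 ≤ 7 moves.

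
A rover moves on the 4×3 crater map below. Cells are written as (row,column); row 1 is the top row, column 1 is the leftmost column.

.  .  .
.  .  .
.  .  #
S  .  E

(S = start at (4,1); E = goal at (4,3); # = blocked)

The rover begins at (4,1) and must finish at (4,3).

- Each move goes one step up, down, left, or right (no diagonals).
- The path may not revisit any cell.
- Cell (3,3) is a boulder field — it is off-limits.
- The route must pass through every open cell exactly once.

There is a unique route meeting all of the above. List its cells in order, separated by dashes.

Need to visit all 11 open cells exactly once, starting at (4,1) and ending at (4,3).
Cell (1,1) has only two open neighbours ((2,1) and (1,2)), so the path must pass straight through it: one of those is the cell it's entered from and the other is where it exits.
Route from (4,1): up 3 to (1,1), right 2 to (1,3), down 1 to (2,3), left 1 to (2,2), down 2 to (4,2), right 1 to (4,3) — 10 moves in all.
Check: all 11 open cells covered.

(4,1) - (3,1) - (2,1) - (1,1) - (1,2) - (1,3) - (2,3) - (2,2) - (3,2) - (4,2) - (4,3)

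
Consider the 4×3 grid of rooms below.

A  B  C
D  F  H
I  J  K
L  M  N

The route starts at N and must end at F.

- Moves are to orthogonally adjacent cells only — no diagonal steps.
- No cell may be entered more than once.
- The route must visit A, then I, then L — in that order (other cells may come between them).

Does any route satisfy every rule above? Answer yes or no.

yes

One route that works: N → K → H → C → B → A → D → I → L → M → J → F.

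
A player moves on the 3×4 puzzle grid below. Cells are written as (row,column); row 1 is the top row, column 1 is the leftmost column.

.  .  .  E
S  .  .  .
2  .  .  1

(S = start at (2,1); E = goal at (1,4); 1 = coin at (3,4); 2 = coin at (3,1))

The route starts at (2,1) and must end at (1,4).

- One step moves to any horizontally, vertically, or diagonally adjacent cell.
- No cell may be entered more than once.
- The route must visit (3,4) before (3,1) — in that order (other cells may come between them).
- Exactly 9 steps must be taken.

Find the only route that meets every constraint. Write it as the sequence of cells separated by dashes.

(2,1) - (1,2) - (2,3) - (3,4) - (3,3) - (3,2) - (3,1) - (2,2) - (1,3) - (1,4)

The waypoints must appear in the order (3,4), (3,1), with no cell reused.
Route from (2,1): up-right to (1,2), 2× down-right (reaching (3,4)), 3× left (reaching (3,1)), 2× up-right (reaching (1,3)), right to (1,4) — 9 moves in all.
Check: order respected (1 at step 3, 2 at step 6); 9 moves as required.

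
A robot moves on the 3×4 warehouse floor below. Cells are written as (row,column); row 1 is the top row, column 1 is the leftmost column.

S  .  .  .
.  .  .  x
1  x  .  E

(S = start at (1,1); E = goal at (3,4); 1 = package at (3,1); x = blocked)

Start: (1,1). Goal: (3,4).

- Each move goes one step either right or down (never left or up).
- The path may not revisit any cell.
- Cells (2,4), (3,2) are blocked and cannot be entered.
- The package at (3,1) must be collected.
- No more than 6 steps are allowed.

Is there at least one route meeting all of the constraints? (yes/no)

no

Every right/down route from (3,1) to (3,4) runs into a blocked cell, so that leg cannot be completed.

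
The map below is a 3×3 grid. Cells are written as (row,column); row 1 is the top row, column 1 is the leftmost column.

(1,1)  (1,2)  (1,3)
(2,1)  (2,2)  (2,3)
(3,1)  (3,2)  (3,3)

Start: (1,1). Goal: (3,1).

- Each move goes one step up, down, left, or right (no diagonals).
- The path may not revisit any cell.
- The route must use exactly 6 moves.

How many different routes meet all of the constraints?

5

Need simple routes of exactly 6 moves from (1,1) to (3,1) (Manhattan distance 2, so 2 moves are spent on a detour and 2 undoing it).
Enumerating: (1,1) (2,1) (2,2) (2,3) (3,3) (3,2) (3,1) | (1,1) (1,2) (2,2) (2,3) (3,3) (3,2) (3,1) | (1,1) (1,2) (1,3) (2,3) (3,3) (3,2) (3,1) | (1,1) (1,2) (1,3) (2,3) (2,2) (3,2) (3,1) | (1,1) (1,2) (1,3) (2,3) (2,2) (2,1) (3,1).
That gives 5 routes.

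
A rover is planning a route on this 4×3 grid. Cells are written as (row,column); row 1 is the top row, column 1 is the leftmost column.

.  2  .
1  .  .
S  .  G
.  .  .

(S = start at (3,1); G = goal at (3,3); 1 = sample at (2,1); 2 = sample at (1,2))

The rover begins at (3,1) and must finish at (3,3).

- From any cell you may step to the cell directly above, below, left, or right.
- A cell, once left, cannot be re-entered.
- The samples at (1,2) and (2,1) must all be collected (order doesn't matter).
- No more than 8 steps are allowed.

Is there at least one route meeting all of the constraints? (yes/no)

One route that works: (3,1) → (2,1) → (1,1) → (1,2) → (2,2) → (3,2) → (3,3).

yes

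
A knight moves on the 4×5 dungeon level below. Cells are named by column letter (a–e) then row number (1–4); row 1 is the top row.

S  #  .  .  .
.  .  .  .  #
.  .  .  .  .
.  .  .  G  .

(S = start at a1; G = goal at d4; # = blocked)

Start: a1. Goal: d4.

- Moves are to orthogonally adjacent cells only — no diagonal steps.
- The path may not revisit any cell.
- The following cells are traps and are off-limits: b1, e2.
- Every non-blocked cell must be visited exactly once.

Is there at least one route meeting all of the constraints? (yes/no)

no

Cell e1 has only one open neighbour but is neither the start nor the goal, so a Hamiltonian route would have to both enter and leave it through the same neighbour — impossible without revisiting.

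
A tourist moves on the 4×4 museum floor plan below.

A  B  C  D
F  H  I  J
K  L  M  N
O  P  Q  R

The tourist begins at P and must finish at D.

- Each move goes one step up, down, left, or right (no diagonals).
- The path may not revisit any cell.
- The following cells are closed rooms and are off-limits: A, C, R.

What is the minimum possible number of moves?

The Manhattan distance from P to D is |4−1| + |2−4| = 5, so at least 5 moves are needed.
A route of 5 moves achieves this: P → L → H → I → J → D.
Since 5 matches the lower bound, it is optimal.

5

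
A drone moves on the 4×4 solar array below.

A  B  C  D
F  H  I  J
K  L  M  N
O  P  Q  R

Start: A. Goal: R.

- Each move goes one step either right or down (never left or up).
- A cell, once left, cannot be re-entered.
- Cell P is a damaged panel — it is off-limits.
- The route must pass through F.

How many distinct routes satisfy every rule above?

A right/down-only route from A to R makes exactly 3 down-moves and 3 right-moves in some order.
With no other constraints that would be C(6,3) = 20 routes.
Split at F and multiply the segment counts (each segment already excludes blocked cells): A→F: 1; F→R: 7; product = 7.
That gives 7 routes.

7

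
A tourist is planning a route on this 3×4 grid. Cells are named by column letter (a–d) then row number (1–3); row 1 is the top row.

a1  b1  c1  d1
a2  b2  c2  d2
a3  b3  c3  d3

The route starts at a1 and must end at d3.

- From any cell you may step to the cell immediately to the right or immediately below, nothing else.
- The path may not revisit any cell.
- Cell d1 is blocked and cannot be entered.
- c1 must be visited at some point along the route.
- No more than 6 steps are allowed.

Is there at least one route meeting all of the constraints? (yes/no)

yes

One route that works: a1 → b1 → c1 → c2 → c3 → d3.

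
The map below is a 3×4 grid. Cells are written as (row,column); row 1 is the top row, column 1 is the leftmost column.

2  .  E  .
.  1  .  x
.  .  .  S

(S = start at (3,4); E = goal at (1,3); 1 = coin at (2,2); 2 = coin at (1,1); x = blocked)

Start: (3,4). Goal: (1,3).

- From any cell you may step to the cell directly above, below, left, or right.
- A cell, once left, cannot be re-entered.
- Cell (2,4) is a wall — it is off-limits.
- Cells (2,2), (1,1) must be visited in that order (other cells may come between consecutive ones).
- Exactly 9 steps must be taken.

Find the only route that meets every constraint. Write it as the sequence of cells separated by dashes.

(3,4) - (3,3) - (2,3) - (2,2) - (3,2) - (3,1) - (2,1) - (1,1) - (1,2) - (1,3)

The waypoints must appear in the order (2,2), (1,1), with no cell reused.
Route from (3,4): left to (3,3), up to (2,3), left to (2,2), down to (3,2), left to (3,1), 2× up (reaching (1,1)), 2× right (reaching (1,3)) — 9 moves in all.
Check: order respected (1 at step 3, 2 at step 7); 9 moves as required.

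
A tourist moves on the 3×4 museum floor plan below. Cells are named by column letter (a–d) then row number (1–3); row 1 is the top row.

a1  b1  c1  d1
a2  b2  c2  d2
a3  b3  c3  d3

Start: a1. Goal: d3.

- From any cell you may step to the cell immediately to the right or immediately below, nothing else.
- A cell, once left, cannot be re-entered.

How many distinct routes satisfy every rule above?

10

A right/down-only route from a1 to d3 makes exactly 2 down-moves and 3 right-moves in some order.
With no other constraints that would be C(5,2) = 10 routes.
That gives 10 routes.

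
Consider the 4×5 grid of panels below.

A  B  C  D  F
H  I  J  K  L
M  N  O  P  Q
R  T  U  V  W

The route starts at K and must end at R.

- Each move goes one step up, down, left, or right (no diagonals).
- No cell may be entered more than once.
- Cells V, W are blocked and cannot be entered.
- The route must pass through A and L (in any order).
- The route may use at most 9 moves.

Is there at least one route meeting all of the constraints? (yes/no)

One route that works: K → L → F → D → C → B → A → H → M → R.

yes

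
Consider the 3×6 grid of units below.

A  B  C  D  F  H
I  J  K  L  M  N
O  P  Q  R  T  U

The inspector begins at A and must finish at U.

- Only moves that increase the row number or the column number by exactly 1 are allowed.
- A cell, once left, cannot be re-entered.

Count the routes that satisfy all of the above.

21

A right/down-only route from A to U makes exactly 2 down-moves and 5 right-moves in some order.
With no other constraints that would be C(7,2) = 21 routes.
That gives 21 routes.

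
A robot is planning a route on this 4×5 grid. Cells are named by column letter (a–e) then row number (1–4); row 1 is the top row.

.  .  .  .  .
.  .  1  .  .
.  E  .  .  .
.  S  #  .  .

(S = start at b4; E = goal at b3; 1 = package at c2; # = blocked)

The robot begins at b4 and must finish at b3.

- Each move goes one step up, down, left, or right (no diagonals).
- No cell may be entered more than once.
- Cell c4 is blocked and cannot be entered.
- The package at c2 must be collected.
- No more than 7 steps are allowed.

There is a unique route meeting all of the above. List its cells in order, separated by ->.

The budget equals the shortest possible length, so every move has to be on a shortest route through the required cells.
Route from b4: left to a4, 2× up (reaching a2), 2× right (reaching c2), down to c3, left to b3 — 7 moves in all.
Check: all required cells visited; 7 ≤ 7 moves.

b4 -> a4 -> a3 -> a2 -> b2 -> c2 -> c3 -> b3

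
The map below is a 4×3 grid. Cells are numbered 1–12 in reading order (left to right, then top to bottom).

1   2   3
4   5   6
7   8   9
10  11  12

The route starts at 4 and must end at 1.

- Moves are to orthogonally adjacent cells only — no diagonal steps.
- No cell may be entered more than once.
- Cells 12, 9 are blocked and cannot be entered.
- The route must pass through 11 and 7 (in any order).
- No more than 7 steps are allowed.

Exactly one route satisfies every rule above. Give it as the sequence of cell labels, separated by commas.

4, 7, 10, 11, 8, 5, 2, 1

Any route must reach 11 and 7 and still end at 1 within 7 moves, so the order of the required stops is forced.
Route from 4: down 2 to 10, right 1 to 11, up 3 to 2, left 1 to 1 — 7 moves in all.
Check: all required cells visited; 7 ≤ 7 moves.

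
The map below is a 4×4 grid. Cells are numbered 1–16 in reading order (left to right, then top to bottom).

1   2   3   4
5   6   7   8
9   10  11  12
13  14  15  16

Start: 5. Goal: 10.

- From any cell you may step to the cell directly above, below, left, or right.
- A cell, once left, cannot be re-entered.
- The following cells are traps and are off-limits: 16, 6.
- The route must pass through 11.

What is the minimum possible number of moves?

Any route passes through 11 somewhere between 5 and 10. Summing Manhattan distances along the two legs (5 → 11 → 10) gives a lower bound of 3 + 1 = 4 moves.
The shortest route satisfying every rule uses 6 moves: 5 → 1 → 2 → 3 → 7 → 11 → 10.
The bound of 4 isn't tight here; checking systematically, no route of length 4 through 5 satisfies every constraint, so 6 is the minimum.

6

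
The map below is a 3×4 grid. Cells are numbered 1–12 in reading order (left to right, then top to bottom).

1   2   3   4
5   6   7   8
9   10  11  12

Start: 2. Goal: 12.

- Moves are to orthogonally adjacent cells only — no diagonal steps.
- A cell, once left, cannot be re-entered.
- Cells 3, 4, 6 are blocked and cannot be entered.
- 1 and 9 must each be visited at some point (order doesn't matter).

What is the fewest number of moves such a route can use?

Any route passes through 1 and 9 in some order between 2 and 12. Summing Manhattan distances along each leg and taking the cheapest ordering (2 → 1 → 9 → 12) gives a lower bound of 1 + 2 + 3 = 6 moves.
A route of 6 moves achieves this: 2 → 1 → 5 → 9 → 10 → 11 → 12.
Since 6 matches the lower bound, it is optimal.

6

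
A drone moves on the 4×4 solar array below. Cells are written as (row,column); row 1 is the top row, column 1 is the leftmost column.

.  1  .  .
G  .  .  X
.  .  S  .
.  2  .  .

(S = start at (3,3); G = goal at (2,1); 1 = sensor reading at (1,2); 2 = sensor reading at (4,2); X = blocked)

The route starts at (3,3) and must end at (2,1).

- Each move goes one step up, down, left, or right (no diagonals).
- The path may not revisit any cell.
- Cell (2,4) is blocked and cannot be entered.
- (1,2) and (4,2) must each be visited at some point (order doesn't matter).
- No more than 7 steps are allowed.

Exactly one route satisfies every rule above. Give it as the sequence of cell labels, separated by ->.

(3,3) -> (4,3) -> (4,2) -> (3,2) -> (2,2) -> (1,2) -> (1,1) -> (2,1)

The budget equals the shortest possible length, so every move has to be on a shortest route through the required cells.
Route from (3,3): down to (4,3), left to (4,2), 3× up (reaching (1,2)), left to (1,1), down to (2,1) — 7 moves in all.
Check: all required cells visited; 7 ≤ 7 moves.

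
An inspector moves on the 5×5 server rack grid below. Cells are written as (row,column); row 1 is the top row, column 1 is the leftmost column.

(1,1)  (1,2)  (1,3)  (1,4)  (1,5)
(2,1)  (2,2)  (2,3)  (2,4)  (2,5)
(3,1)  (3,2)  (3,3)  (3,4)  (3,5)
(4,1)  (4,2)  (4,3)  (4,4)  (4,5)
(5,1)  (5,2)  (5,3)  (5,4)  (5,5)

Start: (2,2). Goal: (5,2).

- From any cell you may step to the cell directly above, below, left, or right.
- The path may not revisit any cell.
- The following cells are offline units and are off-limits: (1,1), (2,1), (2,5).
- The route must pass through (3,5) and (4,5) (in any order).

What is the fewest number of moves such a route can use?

9

Any route passes through (3,5) and (4,5) in some order between (2,2) and (5,2). Summing Manhattan distances along each leg and taking the cheapest ordering ((2,2) → (3,5) → (4,5) → (5,2)) gives a lower bound of 4 + 1 + 4 = 9 moves.
A route of 9 moves achieves this: (2,2) → (3,2) → (3,3) → (3,4) → (3,5) → (4,5) → (5,5) → (5,4) → (5,3) → (5,2).
Since 9 matches the lower bound, it is optimal.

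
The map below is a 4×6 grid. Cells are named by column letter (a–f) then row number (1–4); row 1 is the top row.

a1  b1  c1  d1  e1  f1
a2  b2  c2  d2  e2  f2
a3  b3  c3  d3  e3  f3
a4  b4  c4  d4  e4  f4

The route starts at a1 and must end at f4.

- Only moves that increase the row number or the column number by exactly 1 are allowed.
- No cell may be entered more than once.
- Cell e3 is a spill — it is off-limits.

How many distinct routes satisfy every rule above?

26

A right/down-only route from a1 to f4 makes exactly 3 down-moves and 5 right-moves in some order.
With no other constraints that would be C(8,3) = 56 routes.
Subtract routes through each blocked cell (inclusion–exclusion for overlaps): − through e3: 30 → 26.
That gives 26 routes.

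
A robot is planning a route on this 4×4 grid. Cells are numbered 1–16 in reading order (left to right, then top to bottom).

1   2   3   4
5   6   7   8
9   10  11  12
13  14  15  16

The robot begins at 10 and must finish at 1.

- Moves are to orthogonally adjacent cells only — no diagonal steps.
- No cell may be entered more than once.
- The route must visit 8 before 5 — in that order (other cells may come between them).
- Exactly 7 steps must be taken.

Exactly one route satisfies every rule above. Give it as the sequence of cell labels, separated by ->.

10 -> 11 -> 12 -> 8 -> 7 -> 6 -> 5 -> 1

The waypoints must appear in the order 8, 5, with no cell reused.
Route from 10: right 2 to 12, up 1 to 8, left 3 to 5, up 1 to 1 — 7 moves in all.
Check: order respected (8 at step 3, 5 at step 6); 7 moves as required.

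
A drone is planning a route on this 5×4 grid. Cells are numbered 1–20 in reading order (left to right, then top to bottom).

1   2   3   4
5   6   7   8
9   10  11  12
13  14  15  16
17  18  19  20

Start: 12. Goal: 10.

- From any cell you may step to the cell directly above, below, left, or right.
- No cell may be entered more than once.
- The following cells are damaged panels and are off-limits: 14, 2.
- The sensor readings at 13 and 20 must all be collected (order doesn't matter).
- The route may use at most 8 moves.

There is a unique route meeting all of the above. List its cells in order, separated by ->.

12 -> 16 -> 20 -> 19 -> 18 -> 17 -> 13 -> 9 -> 10

Any route must reach 13 and 20 and still end at 10 within 8 moves, so the order of the required stops is forced.
Route from 12: 2× down (reaching 20), 3× left (reaching 17), 2× up (reaching 9), right to 10 — 8 moves in all.
Check: all required cells visited; 8 ≤ 8 moves.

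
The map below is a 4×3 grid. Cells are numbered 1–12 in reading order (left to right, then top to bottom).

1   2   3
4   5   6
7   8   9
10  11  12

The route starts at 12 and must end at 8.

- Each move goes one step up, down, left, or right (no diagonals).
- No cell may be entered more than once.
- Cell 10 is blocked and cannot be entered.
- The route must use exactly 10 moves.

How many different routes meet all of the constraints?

0

Need simple routes of exactly 10 moves from 12 to 8 (Manhattan distance 2, so 4 moves are spent on a detour and 4 undoing it).
No route satisfies every constraint, so the count is 0.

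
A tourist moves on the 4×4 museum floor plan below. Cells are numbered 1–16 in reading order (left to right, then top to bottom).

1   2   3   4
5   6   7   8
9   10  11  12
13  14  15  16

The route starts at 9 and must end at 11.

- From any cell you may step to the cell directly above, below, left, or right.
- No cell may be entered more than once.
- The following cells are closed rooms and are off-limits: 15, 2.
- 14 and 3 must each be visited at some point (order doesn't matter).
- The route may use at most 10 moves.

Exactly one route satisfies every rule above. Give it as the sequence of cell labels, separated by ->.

9 -> 13 -> 14 -> 10 -> 6 -> 7 -> 3 -> 4 -> 8 -> 12 -> 11

The budget equals the shortest possible length, so every move has to be on a shortest route through the required cells.
Route from 9: down to 13, right to 14, 2× up (reaching 6), right to 7, up to 3, right to 4, 2× down (reaching 12), left to 11 — 10 moves in all.
Check: all required cells visited; 10 ≤ 10 moves.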